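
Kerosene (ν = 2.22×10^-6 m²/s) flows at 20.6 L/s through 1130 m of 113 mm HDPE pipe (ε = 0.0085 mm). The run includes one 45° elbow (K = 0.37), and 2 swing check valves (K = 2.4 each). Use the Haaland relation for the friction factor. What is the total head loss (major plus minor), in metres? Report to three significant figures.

H_L ≈ 39.8 m

V = 4Q/(πD²) = 2.054 m/s; V²/2g = 0.2151 m
Re = 1.05×10^5, ε/D = 7.52×10^-5 → f = 0.01799 (Haaland)
Major: h_f = f(L/D)·V²/2g = 0.01799·10000·0.2151 = 38.70 m
Minor: ΣK = 5.17; h_m = ΣK·V²/2g = 1.112 m
Total H_L = 38.70 + 1.112 = 39.81 m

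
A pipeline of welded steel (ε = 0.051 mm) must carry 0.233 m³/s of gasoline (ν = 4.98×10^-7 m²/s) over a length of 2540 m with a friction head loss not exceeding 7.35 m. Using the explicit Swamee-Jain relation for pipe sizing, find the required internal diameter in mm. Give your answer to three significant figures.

Swamee-Jain (Type III): D = 0.66·[ε^1.25·(LQ²/(gh_f))^4.75 + ν·Q^9.4·(L/(gh_f))^5.2]^0.04
LQ²/(gh_f) = 1.912; L/(gh_f) = 35.23
Term 1 = ε^1.25·(…)^4.75 = 9.38×10^-5; Term 2 = ν·Q^9.4·(…)^5.2 = 6.22×10^-5
D = 0.66·(9.38×10^-5 + 6.22×10^-5)^0.04 = 0.4648 m = 465 mm
Check: V = 1.37 m/s, Re = 1.28×10^6, f = 0.01340, h_f = 7.04 m ≈ 7.35 m ✓

D ≈ 465 mm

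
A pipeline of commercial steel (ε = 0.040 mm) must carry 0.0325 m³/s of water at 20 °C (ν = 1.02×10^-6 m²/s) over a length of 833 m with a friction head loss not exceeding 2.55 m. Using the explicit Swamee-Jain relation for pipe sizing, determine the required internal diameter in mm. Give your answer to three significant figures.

Swamee-Jain (Type III): D = 0.66·[ε^1.25·(LQ²/(gh_f))^4.75 + ν·Q^9.4·(L/(gh_f))^5.2]^0.04
LQ²/(gh_f) = 0.03517; L/(gh_f) = 33.30
Term 1 = ε^1.25·(…)^4.75 = 3.95×10^-13; Term 2 = ν·Q^9.4·(…)^5.2 = 8.65×10^-13
D = 0.66·(3.95×10^-13 + 8.65×10^-13)^0.04 = 0.2206 m = 221 mm
Check: V = 0.850 m/s, Re = 1.84×10^5, f = 0.01720, h_f = 2.39 m ≈ 2.55 m ✓

D ≈ 221 mm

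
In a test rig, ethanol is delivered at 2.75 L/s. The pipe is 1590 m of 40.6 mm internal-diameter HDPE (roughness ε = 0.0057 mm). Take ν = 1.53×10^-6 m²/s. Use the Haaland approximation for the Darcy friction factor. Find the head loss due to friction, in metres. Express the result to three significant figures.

V = 4Q/(πD²) = 4·0.00275/(π·0.0406²) = 2.124 m/s
Re = VD/ν = 2.124·0.0406/1.53×10^-6 = 5.64×10^4 → turbulent
ε/D = 0.0057/40.6 = 1.40×10^-4
Haaland: f = 0.02060
h_f = f(L/D)V²/(2g) = 0.02060·(1590/0.0406)·2.124²/(2·9.81) = 185.6 m

h_f ≈ 186 m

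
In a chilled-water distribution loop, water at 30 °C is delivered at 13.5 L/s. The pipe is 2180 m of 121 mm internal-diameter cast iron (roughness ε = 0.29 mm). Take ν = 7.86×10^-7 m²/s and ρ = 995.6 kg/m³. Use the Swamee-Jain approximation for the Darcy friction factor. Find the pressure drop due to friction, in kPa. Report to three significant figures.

V = 4Q/(πD²) = 4·0.0135/(π·0.121²) = 1.174 m/s
Re = VD/ν = 1.174·0.121/7.86×10^-7 = 1.81×10^5 → turbulent
ε/D = 0.29/121 = 0.00240
Swamee-Jain: f = 0.02564
h_f = f(L/D)V²/(2g) = 0.02564·(2180/0.121)·1.174²/(2·9.81) = 32.45 m
Δp = ρg·h_f = 995.6·9.81·32.45 = 317.0 kPa

Δp ≈ 317 kPa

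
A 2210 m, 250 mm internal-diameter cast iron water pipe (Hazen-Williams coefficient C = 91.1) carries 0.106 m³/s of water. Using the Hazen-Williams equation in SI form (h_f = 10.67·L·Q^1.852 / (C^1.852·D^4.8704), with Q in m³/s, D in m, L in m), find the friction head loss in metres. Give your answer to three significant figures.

h_f = 10.67·2210·0.106^1.852 / (91.1^1.852·0.250^4.8704) = 74.25 m

h_f ≈ 74.2 m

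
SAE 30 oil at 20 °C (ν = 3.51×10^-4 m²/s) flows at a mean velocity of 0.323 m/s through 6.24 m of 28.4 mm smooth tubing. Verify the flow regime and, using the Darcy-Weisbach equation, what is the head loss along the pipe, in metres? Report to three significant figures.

Re = VD/ν = 0.323·0.02840/3.51×10^-4 = 26.1 → laminar (Re < 2300)
f = 64/Re = 2.449
h_f = f(L/D)V²/(2g) = 2.449·(6.24/0.02840)·0.323²/(2·9.81) = 2.861 m

h_f ≈ 2.86 m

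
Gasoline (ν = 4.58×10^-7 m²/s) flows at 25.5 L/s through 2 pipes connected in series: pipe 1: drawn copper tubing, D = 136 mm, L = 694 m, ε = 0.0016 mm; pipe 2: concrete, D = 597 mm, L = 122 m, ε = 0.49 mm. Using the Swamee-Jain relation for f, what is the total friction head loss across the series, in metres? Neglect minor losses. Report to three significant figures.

Pipe 1: V = 1.755 m/s, Re = 5.21×10^5, ε/D = 1.18×10^-5, f = 0.01319, h_1 = f(L/D)V²/2g = 10.57 m
Pipe 2: V = 0.09110 m/s, Re = 1.19×10^5, ε/D = 8.21×10^-4, f = 0.02133, h_2 = f(L/D)V²/2g = 0.001844 m
Series → Q common, losses add: H = Σh = 10.57 m

H ≈ 10.6 m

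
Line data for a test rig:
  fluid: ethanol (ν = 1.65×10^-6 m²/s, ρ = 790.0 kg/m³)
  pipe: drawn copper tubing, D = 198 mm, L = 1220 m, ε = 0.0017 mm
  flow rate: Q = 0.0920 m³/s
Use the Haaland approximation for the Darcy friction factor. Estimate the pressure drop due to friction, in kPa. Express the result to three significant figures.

Δp ≈ 303 kPa

V = 4Q/(πD²) = 4·0.0920/(π·0.198²) = 2.988 m/s
Re = VD/ν = 2.988·0.198/1.65×10^-6 = 3.59×10^5 → turbulent
ε/D = 0.0017/198 = 8.59×10^-6
Haaland: f = 0.01395
h_f = f(L/D)V²/(2g) = 0.01395·(1220/0.198)·2.988²/(2·9.81) = 39.12 m
Δp = ρg·h_f = 790.0·9.81·39.12 = 303.2 kPa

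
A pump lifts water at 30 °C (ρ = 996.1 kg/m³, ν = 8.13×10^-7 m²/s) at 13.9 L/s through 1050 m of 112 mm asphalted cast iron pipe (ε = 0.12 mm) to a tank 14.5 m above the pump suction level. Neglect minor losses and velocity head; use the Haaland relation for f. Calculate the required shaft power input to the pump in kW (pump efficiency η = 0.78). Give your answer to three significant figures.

P_shaft ≈ 6.04 kW

V = 4Q/(πD²) = 1.411 m/s; Re = 1.94×10^5; ε/D = 0.00107; f = 0.02122
h_f = f(L/D)V²/2g = 20.19 m
Total head H = z + h_f = 14.5 + 20.19 = 34.69 m
P_hyd = ρgQH = 996.1·9.81·0.0139·34.69 = 4.712 kW
P_shaft = P_hyd/η = 4.712/0.78 = 6.040 kW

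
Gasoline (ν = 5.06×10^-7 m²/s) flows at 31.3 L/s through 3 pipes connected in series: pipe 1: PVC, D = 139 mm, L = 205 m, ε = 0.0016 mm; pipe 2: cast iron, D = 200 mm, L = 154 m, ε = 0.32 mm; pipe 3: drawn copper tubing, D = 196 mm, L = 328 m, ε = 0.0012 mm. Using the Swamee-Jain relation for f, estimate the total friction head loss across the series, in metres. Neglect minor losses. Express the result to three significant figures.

Pipe 1: V = 2.063 m/s, Re = 5.67×10^5, ε/D = 1.15×10^-5, f = 0.01300, h_1 = f(L/D)V²/2g = 4.158 m
Pipe 2: V = 0.9963 m/s, Re = 3.94×10^5, ε/D = 0.00160, f = 0.02276, h_2 = f(L/D)V²/2g = 0.8868 m
Pipe 3: V = 1.037 m/s, Re = 4.02×10^5, ε/D = 6.12×10^-6, f = 0.01370, h_3 = f(L/D)V²/2g = 1.258 m
Series → Q common, losses add: H = Σh = 6.303 m

H ≈ 6.30 m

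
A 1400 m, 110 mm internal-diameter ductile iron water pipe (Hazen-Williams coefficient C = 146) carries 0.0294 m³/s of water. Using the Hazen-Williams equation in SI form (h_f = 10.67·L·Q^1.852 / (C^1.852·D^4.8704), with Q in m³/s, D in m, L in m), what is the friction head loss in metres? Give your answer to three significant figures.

h_f ≈ 99.6 m

h_f = 10.67·1400·0.0294^1.852 / (146^1.852·0.110^4.8704) = 99.56 m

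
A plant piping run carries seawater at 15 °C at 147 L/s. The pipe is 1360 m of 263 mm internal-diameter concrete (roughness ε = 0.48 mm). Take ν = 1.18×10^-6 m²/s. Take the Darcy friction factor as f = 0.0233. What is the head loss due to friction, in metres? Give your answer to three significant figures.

V = 4Q/(πD²) = 4·0.147/(π·0.263²) = 2.706 m/s
h_f = f(L/D)V²/(2g) = 0.02330·(1360/0.263)·2.706²/(2·9.81) = 44.96 m

h_f ≈ 45.0 m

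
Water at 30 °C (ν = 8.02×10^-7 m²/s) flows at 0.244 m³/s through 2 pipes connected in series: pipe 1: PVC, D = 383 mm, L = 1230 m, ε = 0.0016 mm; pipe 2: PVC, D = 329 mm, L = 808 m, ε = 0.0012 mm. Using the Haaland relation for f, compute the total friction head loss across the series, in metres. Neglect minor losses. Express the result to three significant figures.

H ≈ 20.2 m

Pipe 1: V = 2.118 m/s, Re = 1.01×10^6, ε/D = 4.18×10^-6, f = 0.01164, h_1 = f(L/D)V²/2g = 8.542 m
Pipe 2: V = 2.870 m/s, Re = 1.18×10^6, ε/D = 3.65×10^-6, f = 0.01134, h_2 = f(L/D)V²/2g = 11.70 m
Series → Q common, losses add: H = Σh = 20.24 m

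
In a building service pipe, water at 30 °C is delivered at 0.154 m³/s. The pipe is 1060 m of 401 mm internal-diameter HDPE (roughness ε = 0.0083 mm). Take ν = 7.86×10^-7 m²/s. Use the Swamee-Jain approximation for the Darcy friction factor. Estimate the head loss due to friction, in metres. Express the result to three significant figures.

h_f ≈ 2.60 m

V = 4Q/(πD²) = 4·0.154/(π·0.401²) = 1.219 m/s
Re = VD/ν = 1.219·0.401/7.86×10^-7 = 6.22×10^5 → turbulent
ε/D = 0.0083/401 = 2.07×10^-5
Swamee-Jain: f = 0.01296
h_f = f(L/D)V²/(2g) = 0.01296·(1060/0.401)·1.219²/(2·9.81) = 2.597 m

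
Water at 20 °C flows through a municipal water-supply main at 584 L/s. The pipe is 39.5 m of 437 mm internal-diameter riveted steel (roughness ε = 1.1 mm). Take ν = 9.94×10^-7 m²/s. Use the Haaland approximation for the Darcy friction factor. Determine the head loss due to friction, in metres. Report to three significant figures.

V = 4Q/(πD²) = 4·0.584/(π·0.437²) = 3.894 m/s
Re = VD/ν = 3.894·0.437/9.94×10^-7 = 1.71×10^6 → turbulent
ε/D = 1.1/437 = 0.00252
Haaland: f = 0.02505
h_f = f(L/D)V²/(2g) = 0.02505·(39.5/0.437)·3.894²/(2·9.81) = 1.750 m

h_f ≈ 1.75 m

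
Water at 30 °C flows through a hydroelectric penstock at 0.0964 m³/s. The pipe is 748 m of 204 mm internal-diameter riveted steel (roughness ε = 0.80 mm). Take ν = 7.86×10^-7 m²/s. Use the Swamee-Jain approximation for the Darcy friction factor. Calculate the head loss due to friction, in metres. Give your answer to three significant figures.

V = 4Q/(πD²) = 4·0.0964/(π·0.204²) = 2.949 m/s
Re = VD/ν = 2.949·0.204/7.86×10^-7 = 7.65×10^5 → turbulent
ε/D = 0.80/204 = 0.00392
Swamee-Jain: f = 0.02848
h_f = f(L/D)V²/(2g) = 0.02848·(748/0.204)·2.949²/(2·9.81) = 46.29 m

h_f ≈ 46.3 m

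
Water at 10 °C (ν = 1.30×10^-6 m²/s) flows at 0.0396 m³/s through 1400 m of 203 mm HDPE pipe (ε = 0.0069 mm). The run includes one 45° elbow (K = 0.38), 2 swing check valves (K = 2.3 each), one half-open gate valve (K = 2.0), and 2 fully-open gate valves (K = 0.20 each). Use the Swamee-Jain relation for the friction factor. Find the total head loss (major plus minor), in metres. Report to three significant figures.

H_L ≈ 8.97 m

V = 4Q/(πD²) = 1.224 m/s; V²/2g = 0.07630 m
Re = 1.91×10^5, ε/D = 3.40×10^-5 → f = 0.01597 (Swamee-Jain)
Major: h_f = f(L/D)·V²/2g = 0.01597·6897·0.07630 = 8.404 m
Minor: ΣK = 7.38; h_m = ΣK·V²/2g = 0.5631 m
Total H_L = 8.404 + 0.5631 = 8.967 m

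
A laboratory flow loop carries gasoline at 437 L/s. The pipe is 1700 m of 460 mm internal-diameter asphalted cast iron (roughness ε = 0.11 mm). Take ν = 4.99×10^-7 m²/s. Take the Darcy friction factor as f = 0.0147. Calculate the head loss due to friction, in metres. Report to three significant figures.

V = 4Q/(πD²) = 4·0.437/(π·0.460²) = 2.630 m/s
h_f = f(L/D)V²/(2g) = 0.01470·(1700/0.460)·2.630²/(2·9.81) = 19.15 m

h_f ≈ 19.1 m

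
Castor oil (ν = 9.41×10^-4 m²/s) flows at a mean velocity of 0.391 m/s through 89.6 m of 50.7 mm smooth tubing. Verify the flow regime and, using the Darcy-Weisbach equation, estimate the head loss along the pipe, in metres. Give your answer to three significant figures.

h_f ≈ 41.8 m

Re = VD/ν = 0.391·0.05070/9.41×10^-4 = 21.1 → laminar (Re < 2300)
f = 64/Re = 3.038
h_f = f(L/D)V²/(2g) = 3.038·(89.6/0.05070)·0.391²/(2·9.81) = 41.83 m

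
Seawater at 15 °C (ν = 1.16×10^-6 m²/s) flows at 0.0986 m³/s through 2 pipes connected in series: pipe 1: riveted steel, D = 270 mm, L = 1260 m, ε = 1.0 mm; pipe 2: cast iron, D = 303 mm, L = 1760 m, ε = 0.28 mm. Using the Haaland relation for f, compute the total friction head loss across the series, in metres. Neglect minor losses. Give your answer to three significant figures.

H ≈ 30.9 m

Pipe 1: V = 1.722 m/s, Re = 4.01×10^5, ε/D = 0.00370, f = 0.02811, h_1 = f(L/D)V²/2g = 19.83 m
Pipe 2: V = 1.367 m/s, Re = 3.57×10^5, ε/D = 9.24×10^-4, f = 0.02006, h_2 = f(L/D)V²/2g = 11.11 m
Series → Q common, losses add: H = Σh = 30.93 m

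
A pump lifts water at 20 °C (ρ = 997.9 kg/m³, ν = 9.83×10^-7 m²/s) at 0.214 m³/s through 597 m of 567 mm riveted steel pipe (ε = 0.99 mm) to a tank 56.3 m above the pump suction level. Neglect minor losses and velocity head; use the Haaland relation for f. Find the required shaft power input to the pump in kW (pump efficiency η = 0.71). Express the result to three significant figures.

V = 4Q/(πD²) = 0.8475 m/s; Re = 4.89×10^5; ε/D = 0.00175; f = 0.02300
h_f = f(L/D)V²/2g = 0.8868 m
Total head H = z + h_f = 56.3 + 0.8868 = 57.19 m
P_hyd = ρgQH = 997.9·9.81·0.214·57.19 = 119.8 kW
P_shaft = P_hyd/η = 119.8/0.71 = 168.7 kW

P_shaft ≈ 169 kW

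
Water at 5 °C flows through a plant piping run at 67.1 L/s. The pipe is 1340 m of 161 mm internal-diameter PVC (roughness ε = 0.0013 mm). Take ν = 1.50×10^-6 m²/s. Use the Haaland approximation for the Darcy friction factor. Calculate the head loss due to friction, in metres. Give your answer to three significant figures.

V = 4Q/(πD²) = 4·0.0671/(π·0.161²) = 3.296 m/s
Re = VD/ν = 3.296·0.161/1.50×10^-6 = 3.54×10^5 → turbulent
ε/D = 0.0013/161 = 8.07×10^-6
Haaland: f = 0.01398
h_f = f(L/D)V²/(2g) = 0.01398·(1340/0.161)·3.296²/(2·9.81) = 64.43 m

h_f ≈ 64.4 m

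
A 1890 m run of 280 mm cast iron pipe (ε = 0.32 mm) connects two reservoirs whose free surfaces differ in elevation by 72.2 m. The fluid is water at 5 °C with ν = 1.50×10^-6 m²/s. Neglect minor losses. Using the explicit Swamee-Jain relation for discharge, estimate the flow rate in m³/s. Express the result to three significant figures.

Q ≈ 0.196 m³/s

Swamee-Jain (Type II): Q = -0.965·√(gD⁵h_f/L)·ln[ε/(3.7D) + √(3.17ν²L/(gD³h_f))]
√(gD⁵h_f/L) = √(9.81·0.280⁵·72.2/1890) = 0.02540
ε/(3.7D) = 3.09×10^-4; √(3.17ν²L/(gD³h_f)) = 2.94×10^-5
Q = -0.965·0.02540·ln(3.383×10^-4) = 0.1958 m³/s
Check: V = 3.18 m/s, Re = 5.94×10^5, f = 0.02086, h_f = 72.6 m ≈ 72.2 m ✓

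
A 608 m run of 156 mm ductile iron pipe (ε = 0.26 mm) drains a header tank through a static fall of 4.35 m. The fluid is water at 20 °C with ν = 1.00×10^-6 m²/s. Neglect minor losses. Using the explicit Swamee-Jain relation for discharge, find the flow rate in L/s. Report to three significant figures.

Q ≈ 18.4 L/s

Swamee-Jain (Type II): Q = -0.965·√(gD⁵h_f/L)·ln[ε/(3.7D) + √(3.17ν²L/(gD³h_f))]
√(gD⁵h_f/L) = √(9.81·0.156⁵·4.35/608) = 0.002546
ε/(3.7D) = 4.50×10^-4; √(3.17ν²L/(gD³h_f)) = 1.09×10^-4
Q = -0.965·0.002546·ln(5.595×10^-4) = 0.01840 m³/s
Check: V = 0.963 m/s, Re = 1.50×10^5, f = 0.02382, h_f = 4.39 m ≈ 4.35 m ✓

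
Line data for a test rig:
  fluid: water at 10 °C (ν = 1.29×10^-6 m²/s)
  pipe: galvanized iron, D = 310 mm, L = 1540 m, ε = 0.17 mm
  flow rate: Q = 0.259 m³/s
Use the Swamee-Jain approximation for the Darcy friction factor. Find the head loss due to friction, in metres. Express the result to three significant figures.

h_f ≈ 52.8 m

V = 4Q/(πD²) = 4·0.259/(π·0.310²) = 3.432 m/s
Re = VD/ν = 3.432·0.310/1.29×10^-6 = 8.25×10^5 → turbulent
ε/D = 0.17/310 = 5.48×10^-4
Swamee-Jain: f = 0.01772
h_f = f(L/D)V²/(2g) = 0.01772·(1540/0.310)·3.432²/(2·9.81) = 52.84 m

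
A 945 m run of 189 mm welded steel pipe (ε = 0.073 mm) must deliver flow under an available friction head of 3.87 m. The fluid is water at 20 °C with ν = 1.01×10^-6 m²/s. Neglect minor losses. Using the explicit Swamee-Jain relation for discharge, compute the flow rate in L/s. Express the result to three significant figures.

Swamee-Jain (Type II): Q = -0.965·√(gD⁵h_f/L)·ln[ε/(3.7D) + √(3.17ν²L/(gD³h_f))]
√(gD⁵h_f/L) = √(9.81·0.189⁵·3.87/945) = 0.003113
ε/(3.7D) = 1.04×10^-4; √(3.17ν²L/(gD³h_f)) = 1.09×10^-4
Q = -0.965·0.003113·ln(2.136×10^-4) = 0.02539 m³/s
Check: V = 0.905 m/s, Re = 1.69×10^5, f = 0.01863, h_f = 3.89 m ≈ 3.87 m ✓

Q ≈ 25.4 L/s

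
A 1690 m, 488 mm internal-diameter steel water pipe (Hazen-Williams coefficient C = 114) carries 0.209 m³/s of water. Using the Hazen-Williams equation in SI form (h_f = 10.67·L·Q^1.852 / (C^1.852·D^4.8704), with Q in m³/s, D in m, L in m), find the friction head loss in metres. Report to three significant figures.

h_f ≈ 5.07 m

h_f = 10.67·1690·0.209^1.852 / (114^1.852·0.488^4.8704) = 5.071 m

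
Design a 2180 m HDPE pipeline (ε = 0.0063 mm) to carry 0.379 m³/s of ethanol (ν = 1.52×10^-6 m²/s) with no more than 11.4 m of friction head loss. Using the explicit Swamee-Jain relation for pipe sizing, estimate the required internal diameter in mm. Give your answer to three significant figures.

D ≈ 498 mm

Swamee-Jain (Type III): D = 0.66·[ε^1.25·(LQ²/(gh_f))^4.75 + ν·Q^9.4·(L/(gh_f))^5.2]^0.04
LQ²/(gh_f) = 2.800; L/(gh_f) = 19.49
Term 1 = ε^1.25·(…)^4.75 = 4.20×10^-5; Term 2 = ν·Q^9.4·(…)^5.2 = 8.48×10^-4
D = 0.66·(4.20×10^-5 + 8.48×10^-4)^0.04 = 0.4983 m = 498 mm
Check: V = 1.94 m/s, Re = 6.37×10^5, f = 0.01278, h_f = 10.8 m ≈ 11.4 m ✓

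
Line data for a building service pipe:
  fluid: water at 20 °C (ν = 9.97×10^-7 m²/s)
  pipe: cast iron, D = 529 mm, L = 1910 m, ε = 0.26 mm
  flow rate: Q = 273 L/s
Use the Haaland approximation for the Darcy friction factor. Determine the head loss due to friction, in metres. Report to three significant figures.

h_f ≈ 4.92 m

V = 4Q/(πD²) = 4·0.273/(π·0.529²) = 1.242 m/s
Re = VD/ν = 1.242·0.529/9.97×10^-7 = 6.59×10^5 → turbulent
ε/D = 0.26/529 = 4.91×10^-4
Haaland: f = 0.01733
h_f = f(L/D)V²/(2g) = 0.01733·(1910/0.529)·1.242²/(2·9.81) = 4.920 m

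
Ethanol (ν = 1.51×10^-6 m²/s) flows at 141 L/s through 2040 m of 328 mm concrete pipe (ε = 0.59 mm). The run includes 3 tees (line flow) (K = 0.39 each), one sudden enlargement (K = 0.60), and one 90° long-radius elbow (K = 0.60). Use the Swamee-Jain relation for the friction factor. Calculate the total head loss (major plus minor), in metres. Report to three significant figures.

V = 4Q/(πD²) = 1.669 m/s; V²/2g = 0.1419 m
Re = 3.62×10^5, ε/D = 0.00180 → f = 0.02345 (Swamee-Jain)
Major: h_f = f(L/D)·V²/2g = 0.02345·6220·0.1419 = 20.70 m
Minor: ΣK = 2.37; h_m = ΣK·V²/2g = 0.3364 m
Total H_L = 20.70 + 0.3364 = 21.04 m

H_L ≈ 21.0 m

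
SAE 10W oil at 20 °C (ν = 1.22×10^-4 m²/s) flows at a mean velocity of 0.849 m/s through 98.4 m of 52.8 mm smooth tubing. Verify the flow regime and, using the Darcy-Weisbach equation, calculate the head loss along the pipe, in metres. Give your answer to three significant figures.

Re = VD/ν = 0.849·0.05280/1.22×10^-4 = 367 → laminar (Re < 2300)
f = 64/Re = 0.1742
h_f = f(L/D)V²/(2g) = 0.1742·(98.4/0.05280)·0.849²/(2·9.81) = 11.93 m

h_f ≈ 11.9 m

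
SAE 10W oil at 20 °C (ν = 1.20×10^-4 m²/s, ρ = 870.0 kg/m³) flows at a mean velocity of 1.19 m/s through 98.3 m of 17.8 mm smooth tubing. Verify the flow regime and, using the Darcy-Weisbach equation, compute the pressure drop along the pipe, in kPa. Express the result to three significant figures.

Δp ≈ 1230 kPa

Re = VD/ν = 1.19·0.01780/1.20×10^-4 = 177 → laminar (Re < 2300)
f = 64/Re = 0.3626
h_f = f(L/D)V²/(2g) = 0.3626·(98.3/0.01780)·1.19²/(2·9.81) = 144.5 m
Δp = ρg·h_f = 870.0·9.81·144.5 = 1233 kPa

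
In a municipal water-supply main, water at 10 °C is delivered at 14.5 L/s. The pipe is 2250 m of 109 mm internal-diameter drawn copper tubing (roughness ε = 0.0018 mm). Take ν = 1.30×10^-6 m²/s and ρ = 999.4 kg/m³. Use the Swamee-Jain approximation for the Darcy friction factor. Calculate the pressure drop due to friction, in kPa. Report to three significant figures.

V = 4Q/(πD²) = 4·0.0145/(π·0.109²) = 1.554 m/s
Re = VD/ν = 1.554·0.109/1.30×10^-6 = 1.30×10^5 → turbulent
ε/D = 0.0018/109 = 1.65×10^-5
Swamee-Jain: f = 0.01703
h_f = f(L/D)V²/(2g) = 0.01703·(2250/0.109)·1.554²/(2·9.81) = 43.27 m
Δp = ρg·h_f = 999.4·9.81·43.27 = 424.2 kPa

Δp ≈ 424 kPa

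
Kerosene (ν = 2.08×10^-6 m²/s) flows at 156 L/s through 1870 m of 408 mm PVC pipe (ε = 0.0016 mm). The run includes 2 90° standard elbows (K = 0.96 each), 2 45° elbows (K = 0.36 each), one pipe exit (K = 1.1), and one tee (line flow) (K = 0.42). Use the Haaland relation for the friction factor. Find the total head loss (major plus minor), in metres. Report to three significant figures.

V = 4Q/(πD²) = 1.193 m/s; V²/2g = 0.07257 m
Re = 2.34×10^5, ε/D = 3.92×10^-6 → f = 0.01506 (Haaland)
Major: h_f = f(L/D)·V²/2g = 0.01506·4583·0.07257 = 5.009 m
Minor: ΣK = 4.16; h_m = ΣK·V²/2g = 0.3019 m
Total H_L = 5.009 + 0.3019 = 5.311 m

H_L ≈ 5.31 m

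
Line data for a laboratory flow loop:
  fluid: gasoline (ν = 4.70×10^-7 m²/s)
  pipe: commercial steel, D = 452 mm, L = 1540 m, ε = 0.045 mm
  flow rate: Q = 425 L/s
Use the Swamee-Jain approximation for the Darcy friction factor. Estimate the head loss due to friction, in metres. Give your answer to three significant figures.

h_f ≈ 15.5 m

V = 4Q/(πD²) = 4·0.425/(π·0.452²) = 2.649 m/s
Re = VD/ν = 2.649·0.452/4.70×10^-7 = 2.55×10^6 → turbulent
ε/D = 0.045/452 = 9.96×10^-5
Swamee-Jain: f = 0.01271
h_f = f(L/D)V²/(2g) = 0.01271·(1540/0.452)·2.649²/(2·9.81) = 15.49 m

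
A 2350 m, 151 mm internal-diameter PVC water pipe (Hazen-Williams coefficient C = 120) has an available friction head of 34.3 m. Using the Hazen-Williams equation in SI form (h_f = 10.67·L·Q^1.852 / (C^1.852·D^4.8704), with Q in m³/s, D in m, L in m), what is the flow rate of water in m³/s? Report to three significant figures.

Rearranging: Q = [h_f·C^1.852·D^4.8704 / (10.67·L)]^(1/1.852)
Q = [34.3·120^1.852·0.151^4.8704 / (10.67·2350)]^0.540 = 0.02364 m³/s

Q ≈ 0.0236 m³/s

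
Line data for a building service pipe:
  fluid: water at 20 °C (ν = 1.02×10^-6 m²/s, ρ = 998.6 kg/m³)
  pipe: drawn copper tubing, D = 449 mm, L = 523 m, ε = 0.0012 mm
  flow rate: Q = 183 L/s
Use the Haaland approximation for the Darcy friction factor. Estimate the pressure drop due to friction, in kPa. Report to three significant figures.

V = 4Q/(πD²) = 4·0.183/(π·0.449²) = 1.156 m/s
Re = VD/ν = 1.156·0.449/1.02×10^-6 = 5.09×10^5 → turbulent
ε/D = 0.0012/449 = 2.67×10^-6
Haaland: f = 0.01305
h_f = f(L/D)V²/(2g) = 0.01305·(523/0.449)·1.156²/(2·9.81) = 1.035 m
Δp = ρg·h_f = 998.6·9.81·1.035 = 10.14 kPa

Δp ≈ 10.1 kPa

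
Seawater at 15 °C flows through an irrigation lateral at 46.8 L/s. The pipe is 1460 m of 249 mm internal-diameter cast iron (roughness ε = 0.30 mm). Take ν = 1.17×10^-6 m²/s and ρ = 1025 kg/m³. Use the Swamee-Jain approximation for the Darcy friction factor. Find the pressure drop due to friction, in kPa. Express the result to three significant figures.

V = 4Q/(πD²) = 4·0.0468/(π·0.249²) = 0.9611 m/s
Re = VD/ν = 0.9611·0.249/1.17×10^-6 = 2.05×10^5 → turbulent
ε/D = 0.30/249 = 0.00120
Swamee-Jain: f = 0.02194
h_f = f(L/D)V²/(2g) = 0.02194·(1460/0.249)·0.9611²/(2·9.81) = 6.056 m
Δp = ρg·h_f = 1025·9.81·6.056 = 60.89 kPa

Δp ≈ 60.9 kPa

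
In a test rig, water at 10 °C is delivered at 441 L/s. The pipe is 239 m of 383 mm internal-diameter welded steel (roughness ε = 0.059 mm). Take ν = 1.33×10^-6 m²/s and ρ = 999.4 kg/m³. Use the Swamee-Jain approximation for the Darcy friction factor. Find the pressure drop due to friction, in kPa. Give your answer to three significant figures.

V = 4Q/(πD²) = 4·0.441/(π·0.383²) = 3.828 m/s
Re = VD/ν = 3.828·0.383/1.33×10^-6 = 1.10×10^6 → turbulent
ε/D = 0.059/383 = 1.54×10^-4
Swamee-Jain: f = 0.01415
h_f = f(L/D)V²/(2g) = 0.01415·(239/0.383)·3.828²/(2·9.81) = 6.593 m
Δp = ρg·h_f = 999.4·9.81·6.593 = 64.64 kPa

Δp ≈ 64.6 kPa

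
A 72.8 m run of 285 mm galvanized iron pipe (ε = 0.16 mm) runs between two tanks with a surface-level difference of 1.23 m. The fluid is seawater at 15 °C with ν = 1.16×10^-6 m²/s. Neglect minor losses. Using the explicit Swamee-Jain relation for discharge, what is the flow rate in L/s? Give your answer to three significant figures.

Swamee-Jain (Type II): Q = -0.965·√(gD⁵h_f/L)·ln[ε/(3.7D) + √(3.17ν²L/(gD³h_f))]
√(gD⁵h_f/L) = √(9.81·0.285⁵·1.23/72.8) = 0.01765
ε/(3.7D) = 1.52×10^-4; √(3.17ν²L/(gD³h_f)) = 3.33×10^-5
Q = -0.965·0.01765·ln(1.851×10^-4) = 0.1464 m³/s
Check: V = 2.30 m/s, Re = 5.64×10^5, f = 0.01805, h_f = 1.24 m ≈ 1.23 m ✓

Q ≈ 146 L/s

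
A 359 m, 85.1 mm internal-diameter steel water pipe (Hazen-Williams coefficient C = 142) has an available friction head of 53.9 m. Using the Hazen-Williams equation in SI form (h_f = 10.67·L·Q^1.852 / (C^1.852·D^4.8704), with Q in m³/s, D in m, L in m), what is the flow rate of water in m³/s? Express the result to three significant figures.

Q ≈ 0.0218 m³/s

Rearranging: Q = [h_f·C^1.852·D^4.8704 / (10.67·L)]^(1/1.852)
Q = [53.9·142^1.852·0.0851^4.8704 / (10.67·359)]^0.540 = 0.02180 m³/s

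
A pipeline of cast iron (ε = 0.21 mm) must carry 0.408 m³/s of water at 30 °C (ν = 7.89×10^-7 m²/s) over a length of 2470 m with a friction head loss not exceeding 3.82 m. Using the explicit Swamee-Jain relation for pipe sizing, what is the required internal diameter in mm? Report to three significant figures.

D ≈ 687 mm

Swamee-Jain (Type III): D = 0.66·[ε^1.25·(LQ²/(gh_f))^4.75 + ν·Q^9.4·(L/(gh_f))^5.2]^0.04
LQ²/(gh_f) = 10.97; L/(gh_f) = 65.91
Term 1 = ε^1.25·(…)^4.75 = 2.21; Term 2 = ν·Q^9.4·(…)^5.2 = 0.496
D = 0.66·(2.21 + 0.496)^0.04 = 0.6868 m = 687 mm
Check: V = 1.10 m/s, Re = 9.59×10^5, f = 0.01584, h_f = 3.52 m ≈ 3.82 m ✓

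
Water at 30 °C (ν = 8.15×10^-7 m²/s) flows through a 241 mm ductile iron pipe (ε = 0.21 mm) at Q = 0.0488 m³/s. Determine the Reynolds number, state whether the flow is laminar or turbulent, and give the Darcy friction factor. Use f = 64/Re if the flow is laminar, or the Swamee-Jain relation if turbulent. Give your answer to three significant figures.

V = 4Q/(πD²) = 1.070 m/s
Re = VD/ν = 1.070·0.241/8.15×10^-7 = 3.16×10^5
Re > 4000 → turbulent; ε/D = 8.71×10^-4
Swamee-Jain: f = 0.02014

Re ≈ 3.16×10^5; turbulent; f ≈ 0.0201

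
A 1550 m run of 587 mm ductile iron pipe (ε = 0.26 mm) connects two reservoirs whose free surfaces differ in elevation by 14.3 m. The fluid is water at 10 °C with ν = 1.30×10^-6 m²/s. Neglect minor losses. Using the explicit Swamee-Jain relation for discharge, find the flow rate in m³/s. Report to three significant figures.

Swamee-Jain (Type II): Q = -0.965·√(gD⁵h_f/L)·ln[ε/(3.7D) + √(3.17ν²L/(gD³h_f))]
√(gD⁵h_f/L) = √(9.81·0.587⁵·14.3/1550) = 0.07942
ε/(3.7D) = 1.20×10^-4; √(3.17ν²L/(gD³h_f)) = 1.71×10^-5
Q = -0.965·0.07942·ln(1.368×10^-4) = 0.6819 m³/s
Check: V = 2.52 m/s, Re = 1.14×10^6, f = 0.01683, h_f = 14.4 m ≈ 14.3 m ✓

Q ≈ 0.682 m³/s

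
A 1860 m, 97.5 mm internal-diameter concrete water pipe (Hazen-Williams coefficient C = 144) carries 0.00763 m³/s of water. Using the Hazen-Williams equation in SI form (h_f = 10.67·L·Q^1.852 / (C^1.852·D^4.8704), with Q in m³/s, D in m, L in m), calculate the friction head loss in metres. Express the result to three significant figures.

h_f = 10.67·1860·0.00763^1.852 / (144^1.852·0.0975^4.8704) = 20.08 m

h_f ≈ 20.1 m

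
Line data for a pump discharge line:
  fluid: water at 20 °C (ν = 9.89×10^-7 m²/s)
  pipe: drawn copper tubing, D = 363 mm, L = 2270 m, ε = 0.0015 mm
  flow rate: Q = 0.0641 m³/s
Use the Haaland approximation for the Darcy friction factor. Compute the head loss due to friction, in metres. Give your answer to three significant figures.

V = 4Q/(πD²) = 4·0.0641/(π·0.363²) = 0.6194 m/s
Re = VD/ν = 0.6194·0.363/9.89×10^-7 = 2.27×10^5 → turbulent
ε/D = 0.0015/363 = 4.13×10^-6
Haaland: f = 0.01515
h_f = f(L/D)V²/(2g) = 0.01515·(2270/0.363)·0.6194²/(2·9.81) = 1.852 m

h_f ≈ 1.85 m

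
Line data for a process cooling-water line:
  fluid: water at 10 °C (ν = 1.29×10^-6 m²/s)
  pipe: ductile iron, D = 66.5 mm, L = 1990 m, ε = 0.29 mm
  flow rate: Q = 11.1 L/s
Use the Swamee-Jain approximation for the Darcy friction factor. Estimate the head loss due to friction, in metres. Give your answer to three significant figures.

V = 4Q/(πD²) = 4·0.0111/(π·0.0665²) = 3.196 m/s
Re = VD/ν = 3.196·0.0665/1.29×10^-6 = 1.65×10^5 → turbulent
ε/D = 0.29/66.5 = 0.00436
Swamee-Jain: f = 0.02998
h_f = f(L/D)V²/(2g) = 0.02998·(1990/0.0665)·3.196²/(2·9.81) = 467.0 m

h_f ≈ 467 m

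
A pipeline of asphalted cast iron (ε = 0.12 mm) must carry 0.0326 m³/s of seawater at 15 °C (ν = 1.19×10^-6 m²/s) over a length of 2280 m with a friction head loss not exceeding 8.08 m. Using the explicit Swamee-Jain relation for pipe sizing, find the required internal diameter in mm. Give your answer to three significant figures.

Swamee-Jain (Type III): D = 0.66·[ε^1.25·(LQ²/(gh_f))^4.75 + ν·Q^9.4·(L/(gh_f))^5.2]^0.04
LQ²/(gh_f) = 0.03057; L/(gh_f) = 28.76
Term 1 = ε^1.25·(…)^4.75 = 8.02×10^-13; Term 2 = ν·Q^9.4·(…)^5.2 = 4.85×10^-13
D = 0.66·(8.02×10^-13 + 4.85×10^-13)^0.04 = 0.2208 m = 221 mm
Check: V = 0.852 m/s, Re = 1.58×10^5, f = 0.01958, h_f = 7.48 m ≈ 8.08 m ✓

D ≈ 221 mm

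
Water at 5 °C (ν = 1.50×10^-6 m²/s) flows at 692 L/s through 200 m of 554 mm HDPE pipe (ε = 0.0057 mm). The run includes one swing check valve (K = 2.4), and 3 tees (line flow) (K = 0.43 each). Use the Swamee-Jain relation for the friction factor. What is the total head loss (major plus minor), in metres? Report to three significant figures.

V = 4Q/(πD²) = 2.871 m/s; V²/2g = 0.4200 m
Re = 1.06×10^6, ε/D = 1.03×10^-5 → f = 0.01176 (Swamee-Jain)
Major: h_f = f(L/D)·V²/2g = 0.01176·361.0·0.4200 = 1.783 m
Minor: ΣK = 3.69; h_m = ΣK·V²/2g = 1.550 m
Total H_L = 1.783 + 1.550 = 3.333 m

H_L ≈ 3.33 m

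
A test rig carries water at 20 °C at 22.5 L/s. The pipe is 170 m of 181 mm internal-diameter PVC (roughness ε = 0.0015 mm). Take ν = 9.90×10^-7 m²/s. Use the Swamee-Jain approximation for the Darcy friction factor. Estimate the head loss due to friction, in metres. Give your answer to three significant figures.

V = 4Q/(πD²) = 4·0.0225/(π·0.181²) = 0.8745 m/s
Re = VD/ν = 0.8745·0.181/9.90×10^-7 = 1.60×10^5 → turbulent
ε/D = 0.0015/181 = 8.29×10^-6
Swamee-Jain: f = 0.01630
h_f = f(L/D)V²/(2g) = 0.01630·(170/0.181)·0.8745²/(2·9.81) = 0.5966 m

h_f ≈ 0.597 m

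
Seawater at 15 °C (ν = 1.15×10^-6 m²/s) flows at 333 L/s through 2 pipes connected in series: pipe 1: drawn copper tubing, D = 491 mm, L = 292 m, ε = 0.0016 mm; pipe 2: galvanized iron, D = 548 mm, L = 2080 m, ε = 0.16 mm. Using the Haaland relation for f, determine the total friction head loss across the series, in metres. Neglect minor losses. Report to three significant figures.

Pipe 1: V = 1.759 m/s, Re = 7.51×10^5, ε/D = 3.26×10^-6, f = 0.01221, h_1 = f(L/D)V²/2g = 1.145 m
Pipe 2: V = 1.412 m/s, Re = 6.73×10^5, ε/D = 2.92×10^-4, f = 0.01581, h_2 = f(L/D)V²/2g = 6.097 m
Series → Q common, losses add: H = Σh = 7.242 m

H ≈ 7.24 m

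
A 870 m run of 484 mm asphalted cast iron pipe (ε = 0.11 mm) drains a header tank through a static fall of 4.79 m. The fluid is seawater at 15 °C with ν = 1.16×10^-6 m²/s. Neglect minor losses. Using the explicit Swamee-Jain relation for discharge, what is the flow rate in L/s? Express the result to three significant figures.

Q ≈ 341 L/s

Swamee-Jain (Type II): Q = -0.965·√(gD⁵h_f/L)·ln[ε/(3.7D) + √(3.17ν²L/(gD³h_f))]
√(gD⁵h_f/L) = √(9.81·0.484⁵·4.79/870) = 0.03788
ε/(3.7D) = 6.14×10^-5; √(3.17ν²L/(gD³h_f)) = 2.64×10^-5
Q = -0.965·0.03788·ln(8.782×10^-5) = 0.3414 m³/s
Check: V = 1.86 m/s, Re = 7.74×10^5, f = 0.01528, h_f = 4.82 m ≈ 4.79 m ✓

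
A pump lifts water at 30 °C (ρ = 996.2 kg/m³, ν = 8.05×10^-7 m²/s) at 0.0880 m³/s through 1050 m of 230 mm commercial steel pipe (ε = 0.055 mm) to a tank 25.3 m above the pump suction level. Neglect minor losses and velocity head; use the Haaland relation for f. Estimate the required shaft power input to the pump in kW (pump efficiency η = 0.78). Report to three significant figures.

V = 4Q/(πD²) = 2.118 m/s; Re = 6.05×10^5; ε/D = 2.39×10^-4; f = 0.01544
h_f = f(L/D)V²/2g = 16.11 m
Total head H = z + h_f = 25.3 + 16.11 = 41.41 m
P_hyd = ρgQH = 996.2·9.81·0.0880·41.41 = 35.62 kW
P_shaft = P_hyd/η = 35.62/0.78 = 45.66 kW

P_shaft ≈ 45.7 kW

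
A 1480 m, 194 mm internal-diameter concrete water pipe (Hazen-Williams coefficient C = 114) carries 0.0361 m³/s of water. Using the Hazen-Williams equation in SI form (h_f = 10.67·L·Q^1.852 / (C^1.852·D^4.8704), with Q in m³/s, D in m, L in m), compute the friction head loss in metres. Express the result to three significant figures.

h_f ≈ 15.4 m

h_f = 10.67·1480·0.0361^1.852 / (114^1.852·0.194^4.8704) = 15.35 m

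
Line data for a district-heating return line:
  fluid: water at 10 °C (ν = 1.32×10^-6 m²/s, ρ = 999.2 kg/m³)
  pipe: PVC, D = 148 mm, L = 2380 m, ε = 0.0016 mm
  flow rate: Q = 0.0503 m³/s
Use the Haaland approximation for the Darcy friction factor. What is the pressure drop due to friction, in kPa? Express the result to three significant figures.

Δp ≈ 975 kPa

V = 4Q/(πD²) = 4·0.0503/(π·0.148²) = 2.924 m/s
Re = VD/ν = 2.924·0.148/1.32×10^-6 = 3.28×10^5 → turbulent
ε/D = 0.0016/148 = 1.08×10^-5
Haaland: f = 0.01420
h_f = f(L/D)V²/(2g) = 0.01420·(2380/0.148)·2.924²/(2·9.81) = 99.49 m
Δp = ρg·h_f = 999.2·9.81·99.49 = 975.3 kPa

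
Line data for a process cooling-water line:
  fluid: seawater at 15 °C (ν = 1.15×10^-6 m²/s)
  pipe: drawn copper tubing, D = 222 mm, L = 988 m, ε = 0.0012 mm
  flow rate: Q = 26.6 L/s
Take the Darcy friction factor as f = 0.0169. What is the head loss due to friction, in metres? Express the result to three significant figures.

V = 4Q/(πD²) = 4·0.0266/(π·0.222²) = 0.6872 m/s
h_f = f(L/D)V²/(2g) = 0.01690·(988/0.222)·0.6872²/(2·9.81) = 1.810 m

h_f ≈ 1.81 m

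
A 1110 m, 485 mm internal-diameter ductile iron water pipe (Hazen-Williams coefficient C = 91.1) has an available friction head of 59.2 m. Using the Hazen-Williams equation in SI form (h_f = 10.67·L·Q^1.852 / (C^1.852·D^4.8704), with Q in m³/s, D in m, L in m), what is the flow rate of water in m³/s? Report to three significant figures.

Rearranging: Q = [h_f·C^1.852·D^4.8704 / (10.67·L)]^(1/1.852)
Q = [59.2·91.1^1.852·0.485^4.8704 / (10.67·1110)]^0.540 = 0.7772 m³/s

Q ≈ 0.777 m³/s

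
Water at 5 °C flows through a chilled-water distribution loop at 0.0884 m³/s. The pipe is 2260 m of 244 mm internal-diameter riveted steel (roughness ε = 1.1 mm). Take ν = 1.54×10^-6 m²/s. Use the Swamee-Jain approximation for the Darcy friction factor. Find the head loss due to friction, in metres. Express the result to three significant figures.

h_f ≈ 50.5 m

V = 4Q/(πD²) = 4·0.0884/(π·0.244²) = 1.891 m/s
Re = VD/ν = 1.891·0.244/1.54×10^-6 = 3.00×10^5 → turbulent
ε/D = 1.1/244 = 0.00451
Swamee-Jain: f = 0.02992
h_f = f(L/D)V²/(2g) = 0.02992·(2260/0.244)·1.891²/(2·9.81) = 50.48 m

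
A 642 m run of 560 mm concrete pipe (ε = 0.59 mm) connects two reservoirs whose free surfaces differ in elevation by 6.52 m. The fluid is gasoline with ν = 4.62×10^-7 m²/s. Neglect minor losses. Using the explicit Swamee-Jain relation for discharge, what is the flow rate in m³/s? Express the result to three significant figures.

Q ≈ 0.582 m³/s

Swamee-Jain (Type II): Q = -0.965·√(gD⁵h_f/L)·ln[ε/(3.7D) + √(3.17ν²L/(gD³h_f))]
√(gD⁵h_f/L) = √(9.81·0.560⁵·6.52/642) = 0.07407
ε/(3.7D) = 2.85×10^-4; √(3.17ν²L/(gD³h_f)) = 6.22×10^-6
Q = -0.965·0.07407·ln(2.910×10^-4) = 0.5820 m³/s
Check: V = 2.36 m/s, Re = 2.86×10^6, f = 0.02004, h_f = 6.54 m ≈ 6.52 m ✓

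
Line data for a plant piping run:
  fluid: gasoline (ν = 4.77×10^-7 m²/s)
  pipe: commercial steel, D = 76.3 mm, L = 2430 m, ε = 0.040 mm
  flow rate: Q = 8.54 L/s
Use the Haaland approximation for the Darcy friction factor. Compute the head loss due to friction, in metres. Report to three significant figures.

h_f ≈ 103 m

V = 4Q/(πD²) = 4·0.00854/(π·0.0763²) = 1.868 m/s
Re = VD/ν = 1.868·0.0763/4.77×10^-7 = 2.99×10^5 → turbulent
ε/D = 0.040/76.3 = 5.24×10^-4
Haaland: f = 0.01822
h_f = f(L/D)V²/(2g) = 0.01822·(2430/0.0763)·1.868²/(2·9.81) = 103.2 m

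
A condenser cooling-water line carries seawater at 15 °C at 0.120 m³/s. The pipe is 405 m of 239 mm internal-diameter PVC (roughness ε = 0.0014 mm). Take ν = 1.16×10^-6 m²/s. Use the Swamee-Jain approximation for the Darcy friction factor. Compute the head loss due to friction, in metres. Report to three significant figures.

V = 4Q/(πD²) = 4·0.120/(π·0.239²) = 2.675 m/s
Re = VD/ν = 2.675·0.239/1.16×10^-6 = 5.51×10^5 → turbulent
ε/D = 0.0014/239 = 5.86×10^-6
Swamee-Jain: f = 0.01297
h_f = f(L/D)V²/(2g) = 0.01297·(405/0.239)·2.675²/(2·9.81) = 8.013 m

h_f ≈ 8.01 m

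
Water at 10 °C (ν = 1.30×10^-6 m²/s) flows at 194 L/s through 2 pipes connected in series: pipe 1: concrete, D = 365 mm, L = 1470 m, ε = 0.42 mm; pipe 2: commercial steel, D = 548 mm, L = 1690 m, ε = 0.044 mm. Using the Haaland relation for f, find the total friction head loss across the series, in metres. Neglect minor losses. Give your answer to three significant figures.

H ≈ 16.3 m

Pipe 1: V = 1.854 m/s, Re = 5.21×10^5, ε/D = 0.00115, f = 0.02082, h_1 = f(L/D)V²/2g = 14.69 m
Pipe 2: V = 0.8225 m/s, Re = 3.47×10^5, ε/D = 8.03×10^-5, f = 0.01474, h_2 = f(L/D)V²/2g = 1.568 m
Series → Q common, losses add: H = Σh = 16.26 m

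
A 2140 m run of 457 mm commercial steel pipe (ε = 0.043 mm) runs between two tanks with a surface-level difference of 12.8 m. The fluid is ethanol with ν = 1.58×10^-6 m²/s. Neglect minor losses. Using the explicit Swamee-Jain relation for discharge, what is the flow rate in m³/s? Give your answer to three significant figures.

Q ≈ 0.319 m³/s

Swamee-Jain (Type II): Q = -0.965·√(gD⁵h_f/L)·ln[ε/(3.7D) + √(3.17ν²L/(gD³h_f))]
√(gD⁵h_f/L) = √(9.81·0.457⁵·12.8/2140) = 0.03420
ε/(3.7D) = 2.54×10^-5; √(3.17ν²L/(gD³h_f)) = 3.76×10^-5
Q = -0.965·0.03420·ln(6.302×10^-5) = 0.3192 m³/s
Check: V = 1.95 m/s, Re = 5.63×10^5, f = 0.01420, h_f = 12.8 m ≈ 12.8 m ✓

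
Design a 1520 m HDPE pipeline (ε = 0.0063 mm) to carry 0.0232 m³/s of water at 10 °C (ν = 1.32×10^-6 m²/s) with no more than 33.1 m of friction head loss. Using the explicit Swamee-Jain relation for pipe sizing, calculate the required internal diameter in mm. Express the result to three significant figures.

D ≈ 129 mm

Swamee-Jain (Type III): D = 0.66·[ε^1.25·(LQ²/(gh_f))^4.75 + ν·Q^9.4·(L/(gh_f))^5.2]^0.04
LQ²/(gh_f) = 0.002520; L/(gh_f) = 4.681
Term 1 = ε^1.25·(…)^4.75 = 1.43×10^-19; Term 2 = ν·Q^9.4·(…)^5.2 = 1.75×10^-18
D = 0.66·(1.43×10^-19 + 1.75×10^-18)^0.04 = 0.1290 m = 129 mm
Check: V = 1.78 m/s, Re = 1.73×10^5, f = 0.01637, h_f = 31.0 m ≈ 33.1 m ✓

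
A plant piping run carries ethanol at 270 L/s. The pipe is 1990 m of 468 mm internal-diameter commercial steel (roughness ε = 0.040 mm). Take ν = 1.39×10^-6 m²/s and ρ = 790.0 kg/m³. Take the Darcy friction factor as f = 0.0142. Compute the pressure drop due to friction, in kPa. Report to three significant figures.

Δp ≈ 58.8 kPa

V = 4Q/(πD²) = 4·0.270/(π·0.468²) = 1.570 m/s
h_f = f(L/D)V²/(2g) = 0.01420·(1990/0.468)·1.570²/(2·9.81) = 7.582 m
Δp = ρg·h_f = 790.0·9.81·7.582 = 58.76 kPa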